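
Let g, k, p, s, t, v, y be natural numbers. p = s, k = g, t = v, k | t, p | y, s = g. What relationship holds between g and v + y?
g | v + y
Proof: From k = g and k | t, g | t. Since t = v, g | v. p = s and s = g, therefore p = g. Since p | y, g | y. g | v, so g | v + y.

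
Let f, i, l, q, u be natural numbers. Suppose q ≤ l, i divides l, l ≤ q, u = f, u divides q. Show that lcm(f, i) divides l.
q ≤ l and l ≤ q, hence q = l. u = f and u divides q, thus f divides q. Because q = l, f divides l. Since i divides l, lcm(f, i) divides l.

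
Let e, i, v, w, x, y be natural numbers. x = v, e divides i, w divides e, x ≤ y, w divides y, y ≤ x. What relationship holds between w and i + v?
w divides i + v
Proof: w divides e and e divides i, therefore w divides i. Since y ≤ x and x ≤ y, y = x. Since x = v, y = v. Since w divides y, w divides v. w divides i, so w divides i + v.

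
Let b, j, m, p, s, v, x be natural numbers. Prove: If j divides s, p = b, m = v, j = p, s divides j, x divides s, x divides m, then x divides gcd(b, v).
j = p and p = b, hence j = b. From s divides j and j divides s, s = j. Since x divides s, x divides j. Since j = b, x divides b. m = v and x divides m, therefore x divides v. x divides b, so x divides gcd(b, v).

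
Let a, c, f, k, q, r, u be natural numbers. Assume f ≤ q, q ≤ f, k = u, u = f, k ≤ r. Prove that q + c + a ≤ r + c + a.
f ≤ q and q ≤ f, hence f = q. Because k = u and u = f, k = f. Since k ≤ r, f ≤ r. Because f = q, q ≤ r. Then q + c ≤ r + c. Then q + c + a ≤ r + c + a.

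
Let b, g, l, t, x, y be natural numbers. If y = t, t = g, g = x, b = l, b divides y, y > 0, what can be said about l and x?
l ≤ x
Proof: y = t and t = g, hence y = g. g = x, so y = x. From b = l and b divides y, l divides y. y > 0, so l ≤ y. y = x, so l ≤ x.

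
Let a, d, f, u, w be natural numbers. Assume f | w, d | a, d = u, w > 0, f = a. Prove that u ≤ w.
d = u and d | a, therefore u | a. f = a and f | w, hence a | w. u | a, so u | w. Since w > 0, u ≤ w.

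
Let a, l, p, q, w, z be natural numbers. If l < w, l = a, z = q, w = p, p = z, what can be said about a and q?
a < q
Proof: w = p and p = z, therefore w = z. Since z = q, w = q. l = a and l < w, hence a < w. Since w = q, a < q.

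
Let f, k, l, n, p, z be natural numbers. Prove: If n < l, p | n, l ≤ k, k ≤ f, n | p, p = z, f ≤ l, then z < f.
Because l ≤ k and k ≤ f, l ≤ f. Since f ≤ l, l = f. Because n | p and p | n, n = p. p = z, so n = z. n < l, so z < l. Since l = f, z < f.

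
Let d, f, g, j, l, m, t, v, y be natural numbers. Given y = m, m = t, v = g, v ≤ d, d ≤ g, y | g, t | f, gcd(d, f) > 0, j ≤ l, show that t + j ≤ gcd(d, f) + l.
y = m and m = t, therefore y = t. v = g and v ≤ d, hence g ≤ d. d ≤ g, so g = d. Since y | g, y | d. y = t, so t | d. Since t | f, t | gcd(d, f). Since gcd(d, f) > 0, t ≤ gcd(d, f). j ≤ l, so t + j ≤ gcd(d, f) + l.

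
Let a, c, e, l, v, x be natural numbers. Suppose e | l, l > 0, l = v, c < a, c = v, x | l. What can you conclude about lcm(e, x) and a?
lcm(e, x) < a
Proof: Because e | l and x | l, lcm(e, x) | l. l > 0, so lcm(e, x) ≤ l. l = v, so lcm(e, x) ≤ v. c = v and c < a, so v < a. lcm(e, x) ≤ v, so lcm(e, x) < a.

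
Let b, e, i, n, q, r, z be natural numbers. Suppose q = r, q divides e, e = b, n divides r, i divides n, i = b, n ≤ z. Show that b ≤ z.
e = b and q divides e, therefore q divides b. Since q = r, r divides b. Since n divides r, n divides b. i = b and i divides n, thus b divides n. Since n divides b, n = b. n ≤ z, so b ≤ z.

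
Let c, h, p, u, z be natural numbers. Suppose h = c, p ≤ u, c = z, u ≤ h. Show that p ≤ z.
From h = c and c = z, h = z. p ≤ u and u ≤ h, hence p ≤ h. Since h = z, p ≤ z.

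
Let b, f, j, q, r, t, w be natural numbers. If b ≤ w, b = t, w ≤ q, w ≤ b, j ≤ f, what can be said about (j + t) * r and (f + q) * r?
(j + t) * r ≤ (f + q) * r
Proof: w ≤ b and b ≤ w, therefore w = b. w ≤ q, so b ≤ q. b = t, so t ≤ q. Since j ≤ f, j + t ≤ f + q. Then (j + t) * r ≤ (f + q) * r.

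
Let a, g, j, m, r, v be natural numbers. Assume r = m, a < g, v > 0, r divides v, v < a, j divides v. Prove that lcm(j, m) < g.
r = m and r divides v, hence m divides v. From j divides v, lcm(j, m) divides v. v > 0, so lcm(j, m) ≤ v. Because v < a and a < g, v < g. Since lcm(j, m) ≤ v, lcm(j, m) < g.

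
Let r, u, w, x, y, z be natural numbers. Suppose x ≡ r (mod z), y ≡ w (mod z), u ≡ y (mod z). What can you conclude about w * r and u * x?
w * r ≡ u * x (mod z)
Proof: Since u ≡ y (mod z) and y ≡ w (mod z), u ≡ w (mod z). x ≡ r (mod z), so u * x ≡ w * r (mod z). Then w * r ≡ u * x (mod z).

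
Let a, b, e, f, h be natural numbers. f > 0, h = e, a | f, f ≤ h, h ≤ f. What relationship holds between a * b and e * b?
a * b ≤ e * b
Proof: Since f ≤ h and h ≤ f, f = h. a | f and f > 0, hence a ≤ f. f = h, so a ≤ h. h = e, so a ≤ e. Then a * b ≤ e * b.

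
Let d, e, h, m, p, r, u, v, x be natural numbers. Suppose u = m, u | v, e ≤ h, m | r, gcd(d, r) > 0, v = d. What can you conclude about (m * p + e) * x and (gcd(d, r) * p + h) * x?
(m * p + e) * x ≤ (gcd(d, r) * p + h) * x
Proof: v = d and u | v, therefore u | d. u = m, so m | d. m | r, so m | gcd(d, r). Because gcd(d, r) > 0, m ≤ gcd(d, r). Then m * p ≤ gcd(d, r) * p. e ≤ h, so m * p + e ≤ gcd(d, r) * p + h. Then (m * p + e) * x ≤ (gcd(d, r) * p + h) * x.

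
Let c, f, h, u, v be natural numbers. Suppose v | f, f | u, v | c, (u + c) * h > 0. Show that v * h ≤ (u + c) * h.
From v | f and f | u, v | u. Since v | c, v | u + c. Then v * h | (u + c) * h. Since (u + c) * h > 0, v * h ≤ (u + c) * h.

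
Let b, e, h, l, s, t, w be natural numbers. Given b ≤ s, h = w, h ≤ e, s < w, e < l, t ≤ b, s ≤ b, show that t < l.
b ≤ s and s ≤ b, therefore b = s. Since t ≤ b, t ≤ s. Because s < w, t < w. From h ≤ e and e < l, h < l. Since h = w, w < l. t < w, so t < l.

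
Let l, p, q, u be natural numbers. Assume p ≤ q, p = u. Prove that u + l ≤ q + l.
p = u and p ≤ q, hence u ≤ q. Then u + l ≤ q + l.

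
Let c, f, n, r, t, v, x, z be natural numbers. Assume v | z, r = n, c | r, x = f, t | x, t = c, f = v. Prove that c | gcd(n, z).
r = n and c | r, therefore c | n. x = f and f = v, so x = v. t | x, so t | v. t = c, so c | v. Since v | z, c | z. Since c | n, c | gcd(n, z).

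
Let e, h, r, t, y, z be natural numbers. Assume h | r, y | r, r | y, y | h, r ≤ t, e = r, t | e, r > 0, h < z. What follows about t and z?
t < z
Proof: From y | r and r | y, y = r. Because y | h, r | h. h | r, so h = r. e = r and t | e, therefore t | r. r > 0, so t ≤ r. Since r ≤ t, r = t. Since h = r, h = t. h < z, so t < z.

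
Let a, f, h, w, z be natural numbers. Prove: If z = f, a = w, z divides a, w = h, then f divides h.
a = w and z divides a, hence z divides w. Since w = h, z divides h. z = f, so f divides h.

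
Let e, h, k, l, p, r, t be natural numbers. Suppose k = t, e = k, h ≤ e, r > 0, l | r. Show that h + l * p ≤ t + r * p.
e = k and k = t, therefore e = t. Since h ≤ e, h ≤ t. l | r and r > 0, thus l ≤ r. Then l * p ≤ r * p. Since h ≤ t, h + l * p ≤ t + r * p.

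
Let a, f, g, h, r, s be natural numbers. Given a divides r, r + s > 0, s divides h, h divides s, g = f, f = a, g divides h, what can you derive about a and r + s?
a ≤ r + s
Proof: h divides s and s divides h, therefore h = s. g = f and f = a, hence g = a. g divides h, so a divides h. Since h = s, a divides s. Since a divides r, a divides r + s. r + s > 0, so a ≤ r + s.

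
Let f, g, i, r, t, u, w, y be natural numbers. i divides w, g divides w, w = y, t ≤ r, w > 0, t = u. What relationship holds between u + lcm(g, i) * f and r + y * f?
u + lcm(g, i) * f ≤ r + y * f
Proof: From t = u and t ≤ r, u ≤ r. g divides w and i divides w, so lcm(g, i) divides w. Since w > 0, lcm(g, i) ≤ w. w = y, so lcm(g, i) ≤ y. By multiplying by a non-negative, lcm(g, i) * f ≤ y * f. From u ≤ r, u + lcm(g, i) * f ≤ r + y * f.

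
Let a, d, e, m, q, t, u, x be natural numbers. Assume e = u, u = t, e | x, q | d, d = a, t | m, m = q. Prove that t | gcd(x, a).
Because e = u and u = t, e = t. e | x, so t | x. m = q and t | m, hence t | q. d = a and q | d, so q | a. t | q, so t | a. Since t | x, t | gcd(x, a).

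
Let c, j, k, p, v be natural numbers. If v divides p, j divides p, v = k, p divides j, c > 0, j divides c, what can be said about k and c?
k ≤ c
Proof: j divides p and p divides j, hence j = p. From j divides c, p divides c. Since v divides p, v divides c. v = k, so k divides c. Since c > 0, k ≤ c.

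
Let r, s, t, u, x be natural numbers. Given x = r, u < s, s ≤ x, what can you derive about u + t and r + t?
u + t < r + t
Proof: u < s and s ≤ x, hence u < x. Since x = r, u < r. Then u + t < r + t.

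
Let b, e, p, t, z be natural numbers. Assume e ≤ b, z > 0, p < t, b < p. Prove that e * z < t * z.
b < p and p < t, therefore b < t. Since e ≤ b, e < t. Since z > 0, by multiplying by a positive, e * z < t * z.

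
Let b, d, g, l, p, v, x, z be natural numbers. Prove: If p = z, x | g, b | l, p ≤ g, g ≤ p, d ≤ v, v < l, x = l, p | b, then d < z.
From g ≤ p and p ≤ g, g = p. Since x = l and x | g, l | g. Since g = p, l | p. Because p | b and b | l, p | l. l | p, so l = p. p = z, so l = z. Because d ≤ v and v < l, d < l. Since l = z, d < z.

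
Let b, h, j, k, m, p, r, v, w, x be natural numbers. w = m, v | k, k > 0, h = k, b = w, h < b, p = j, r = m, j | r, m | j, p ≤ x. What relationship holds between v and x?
v < x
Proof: From v | k and k > 0, v ≤ k. b = w and h < b, hence h < w. Since h = k, k < w. v ≤ k, so v < w. From w = m, v < m. r = m and j | r, thus j | m. Since m | j, j = m. p = j, so p = m. Since p ≤ x, m ≤ x. Since v < m, v < x.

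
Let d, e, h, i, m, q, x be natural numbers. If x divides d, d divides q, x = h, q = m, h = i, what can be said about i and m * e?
i divides m * e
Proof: Because x divides d and d divides q, x divides q. x = h, so h divides q. Since h = i, i divides q. Because q = m, i divides m. Then i divides m * e.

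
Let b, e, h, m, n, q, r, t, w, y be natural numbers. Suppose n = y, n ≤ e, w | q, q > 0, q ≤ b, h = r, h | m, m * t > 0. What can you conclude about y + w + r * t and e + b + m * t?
y + w + r * t ≤ e + b + m * t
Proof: n = y and n ≤ e, hence y ≤ e. Since w | q and q > 0, w ≤ q. q ≤ b, so w ≤ b. Because y ≤ e, y + w ≤ e + b. Because h = r and h | m, r | m. Then r * t | m * t. m * t > 0, so r * t ≤ m * t. Since y + w ≤ e + b, y + w + r * t ≤ e + b + m * t.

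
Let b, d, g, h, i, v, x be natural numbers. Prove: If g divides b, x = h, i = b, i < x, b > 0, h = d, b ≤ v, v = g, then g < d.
v = g and b ≤ v, therefore b ≤ g. Since g divides b and b > 0, g ≤ b. Since b ≤ g, b = g. Since i = b, i = g. x = h and i < x, so i < h. Since h = d, i < d. Since i = g, g < d.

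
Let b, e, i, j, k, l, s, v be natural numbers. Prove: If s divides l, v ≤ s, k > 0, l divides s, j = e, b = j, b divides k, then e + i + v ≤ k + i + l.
b = j and j = e, thus b = e. b divides k and k > 0, thus b ≤ k. Since b = e, e ≤ k. Then e + i ≤ k + i. From s divides l and l divides s, s = l. v ≤ s, so v ≤ l. e + i ≤ k + i, so e + i + v ≤ k + i + l.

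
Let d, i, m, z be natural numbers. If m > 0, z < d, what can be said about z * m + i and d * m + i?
z * m + i < d * m + i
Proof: z < d and m > 0. By multiplying by a positive, z * m < d * m. Then z * m + i < d * m + i.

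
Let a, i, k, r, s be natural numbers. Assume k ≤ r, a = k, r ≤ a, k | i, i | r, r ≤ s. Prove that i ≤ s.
From a = k and r ≤ a, r ≤ k. From k ≤ r, k = r. Since k | i, r | i. Since i | r, r = i. Since r ≤ s, i ≤ s.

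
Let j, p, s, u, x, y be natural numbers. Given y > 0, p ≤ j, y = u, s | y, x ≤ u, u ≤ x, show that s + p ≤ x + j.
u ≤ x and x ≤ u, so u = x. Since y = u, y = x. s | y and y > 0, therefore s ≤ y. Since y = x, s ≤ x. p ≤ j, so s + p ≤ x + j.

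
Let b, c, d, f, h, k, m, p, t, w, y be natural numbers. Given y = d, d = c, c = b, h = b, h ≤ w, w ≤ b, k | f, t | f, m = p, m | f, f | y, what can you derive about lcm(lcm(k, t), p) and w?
lcm(lcm(k, t), p) | w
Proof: Because y = d and d = c, y = c. Since c = b, y = b. h = b and h ≤ w, therefore b ≤ w. Since w ≤ b, b = w. y = b, so y = w. k | f and t | f, hence lcm(k, t) | f. m = p and m | f, hence p | f. Since lcm(k, t) | f, lcm(lcm(k, t), p) | f. f | y, so lcm(lcm(k, t), p) | y. y = w, so lcm(lcm(k, t), p) | w.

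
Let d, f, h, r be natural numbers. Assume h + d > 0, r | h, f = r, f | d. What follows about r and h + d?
r ≤ h + d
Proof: f = r and f | d, so r | d. Because r | h, r | h + d. h + d > 0, so r ≤ h + d.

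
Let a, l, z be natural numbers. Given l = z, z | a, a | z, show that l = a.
Since z | a and a | z, z = a. Because l = z, l = a.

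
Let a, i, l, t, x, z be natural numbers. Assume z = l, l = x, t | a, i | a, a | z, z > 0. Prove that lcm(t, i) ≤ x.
Because z = l and l = x, z = x. Because t | a and i | a, lcm(t, i) | a. Since a | z, lcm(t, i) | z. Since z > 0, lcm(t, i) ≤ z. Since z = x, lcm(t, i) ≤ x.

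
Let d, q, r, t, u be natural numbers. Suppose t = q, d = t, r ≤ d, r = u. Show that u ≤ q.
d = t and t = q, therefore d = q. r = u and r ≤ d, thus u ≤ d. d = q, so u ≤ q.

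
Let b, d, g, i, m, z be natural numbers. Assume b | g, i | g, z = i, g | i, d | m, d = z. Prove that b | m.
From i | g and g | i, i = g. Since z = i, z = g. d = z and d | m, so z | m. Since z = g, g | m. Since b | g, b | m.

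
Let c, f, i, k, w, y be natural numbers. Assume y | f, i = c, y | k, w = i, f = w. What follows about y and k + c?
y | k + c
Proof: w = i and i = c, so w = c. f = w and y | f, therefore y | w. w = c, so y | c. y | k, so y | k + c.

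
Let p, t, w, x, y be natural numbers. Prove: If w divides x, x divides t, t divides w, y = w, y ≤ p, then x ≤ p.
x divides t and t divides w, so x divides w. From w divides x, w = x. y = w and y ≤ p, so w ≤ p. Since w = x, x ≤ p.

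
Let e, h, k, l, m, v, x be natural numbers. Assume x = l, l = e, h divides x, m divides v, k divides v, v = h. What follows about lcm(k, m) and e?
lcm(k, m) divides e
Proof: k divides v and m divides v, so lcm(k, m) divides v. Since v = h, lcm(k, m) divides h. x = l and l = e, therefore x = e. h divides x, so h divides e. Since lcm(k, m) divides h, lcm(k, m) divides e.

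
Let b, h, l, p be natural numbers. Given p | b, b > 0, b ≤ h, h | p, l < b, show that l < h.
From h | p and p | b, h | b. b > 0, so h ≤ b. Since b ≤ h, b = h. l < b, so l < h.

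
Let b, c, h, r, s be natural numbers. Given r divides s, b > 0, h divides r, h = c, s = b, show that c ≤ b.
From h divides r and r divides s, h divides s. Since s = b, h divides b. b > 0, so h ≤ b. Since h = c, c ≤ b.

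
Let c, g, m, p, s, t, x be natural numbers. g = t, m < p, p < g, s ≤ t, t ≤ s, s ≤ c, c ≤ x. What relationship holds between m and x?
m < x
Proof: Since m < p and p < g, m < g. g = t, so m < t. s ≤ t and t ≤ s, so s = t. s ≤ c and c ≤ x, therefore s ≤ x. Since s = t, t ≤ x. From m < t, m < x.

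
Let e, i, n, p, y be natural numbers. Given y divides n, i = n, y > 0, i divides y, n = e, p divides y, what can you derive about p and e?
p ≤ e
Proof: i = n and i divides y, therefore n divides y. Since y divides n, y = n. Because n = e, y = e. p divides y and y > 0, thus p ≤ y. y = e, so p ≤ e.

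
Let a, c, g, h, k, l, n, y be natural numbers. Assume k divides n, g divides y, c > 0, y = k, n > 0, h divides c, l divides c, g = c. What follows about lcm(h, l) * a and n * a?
lcm(h, l) * a ≤ n * a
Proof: Because h divides c and l divides c, lcm(h, l) divides c. Since c > 0, lcm(h, l) ≤ c. y = k and g divides y, therefore g divides k. Since g = c, c divides k. Since k divides n, c divides n. Since n > 0, c ≤ n. lcm(h, l) ≤ c, so lcm(h, l) ≤ n. By multiplying by a non-negative, lcm(h, l) * a ≤ n * a.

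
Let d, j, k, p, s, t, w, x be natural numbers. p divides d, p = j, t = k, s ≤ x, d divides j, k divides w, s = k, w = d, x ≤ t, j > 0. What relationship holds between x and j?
x ≤ j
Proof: s = k and s ≤ x, so k ≤ x. Because t = k and x ≤ t, x ≤ k. Since k ≤ x, k = x. p = j and p divides d, hence j divides d. d divides j, so d = j. Since w = d, w = j. Since k divides w, k divides j. j > 0, so k ≤ j. k = x, so x ≤ j.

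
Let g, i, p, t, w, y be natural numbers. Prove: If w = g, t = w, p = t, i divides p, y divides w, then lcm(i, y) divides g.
p = t and i divides p, so i divides t. t = w, so i divides w. From y divides w, lcm(i, y) divides w. Because w = g, lcm(i, y) divides g.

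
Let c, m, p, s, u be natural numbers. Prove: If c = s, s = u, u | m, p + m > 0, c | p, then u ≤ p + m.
Since c = s and s = u, c = u. Because c | p, u | p. Since u | m, u | p + m. From p + m > 0, u ≤ p + m.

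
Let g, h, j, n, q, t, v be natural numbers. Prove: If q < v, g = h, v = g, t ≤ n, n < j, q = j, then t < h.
v = g and g = h, so v = h. Since q = j and q < v, j < v. v = h, so j < h. Because n < j, n < h. Since t ≤ n, t < h.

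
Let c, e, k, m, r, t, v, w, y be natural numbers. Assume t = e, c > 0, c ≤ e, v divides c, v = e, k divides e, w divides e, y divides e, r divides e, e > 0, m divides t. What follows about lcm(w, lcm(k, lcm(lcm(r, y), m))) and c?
lcm(w, lcm(k, lcm(lcm(r, y), m))) ≤ c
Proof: Since v = e and v divides c, e divides c. From c > 0, e ≤ c. c ≤ e, so e = c. r divides e and y divides e, hence lcm(r, y) divides e. t = e and m divides t, thus m divides e. lcm(r, y) divides e, so lcm(lcm(r, y), m) divides e. Since k divides e, lcm(k, lcm(lcm(r, y), m)) divides e. Since w divides e, lcm(w, lcm(k, lcm(lcm(r, y), m))) divides e. e > 0, so lcm(w, lcm(k, lcm(lcm(r, y), m))) ≤ e. e = c, so lcm(w, lcm(k, lcm(lcm(r, y), m))) ≤ c.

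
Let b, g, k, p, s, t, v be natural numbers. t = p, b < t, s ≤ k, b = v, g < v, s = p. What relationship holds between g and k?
g < k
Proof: Since b = v and b < t, v < t. t = p, so v < p. g < v, so g < p. From s = p and s ≤ k, p ≤ k. g < p, so g < k.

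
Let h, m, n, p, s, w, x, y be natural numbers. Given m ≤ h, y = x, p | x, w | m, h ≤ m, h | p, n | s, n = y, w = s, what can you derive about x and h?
x = h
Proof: From h | p and p | x, h | x. Because n = y and y = x, n = x. n | s, so x | s. m ≤ h and h ≤ m, thus m = h. w = s and w | m, hence s | m. Because m = h, s | h. Because x | s, x | h. Because h | x, h = x. Then x = h.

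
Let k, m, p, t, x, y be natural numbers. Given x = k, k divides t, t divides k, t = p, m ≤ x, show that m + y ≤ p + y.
Since k divides t and t divides k, k = t. Since x = k, x = t. t = p, so x = p. m ≤ x, so m ≤ p. Then m + y ≤ p + y.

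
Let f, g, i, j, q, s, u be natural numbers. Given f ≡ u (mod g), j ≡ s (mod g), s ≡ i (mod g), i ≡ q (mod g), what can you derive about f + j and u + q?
f + j ≡ u + q (mod g)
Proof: j ≡ s (mod g) and s ≡ i (mod g), hence j ≡ i (mod g). Since i ≡ q (mod g), j ≡ q (mod g). Combined with f ≡ u (mod g), by adding congruences, f + j ≡ u + q (mod g).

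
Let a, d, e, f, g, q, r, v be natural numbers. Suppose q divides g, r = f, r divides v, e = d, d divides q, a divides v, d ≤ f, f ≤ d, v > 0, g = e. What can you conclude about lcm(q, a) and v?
lcm(q, a) ≤ v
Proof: Because f ≤ d and d ≤ f, f = d. Because g = e and q divides g, q divides e. Since e = d, q divides d. d divides q, so d = q. f = d, so f = q. From r = f, r = q. Since r divides v, q divides v. Since a divides v, lcm(q, a) divides v. v > 0, so lcm(q, a) ≤ v.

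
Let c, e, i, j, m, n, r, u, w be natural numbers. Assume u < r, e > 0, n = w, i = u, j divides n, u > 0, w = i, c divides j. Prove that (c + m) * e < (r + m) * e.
w = i and i = u, hence w = u. n = w and j divides n, so j divides w. w = u, so j divides u. Since c divides j, c divides u. From u > 0, c ≤ u. From u < r, c < r. Then c + m < r + m. From e > 0, by multiplying by a positive, (c + m) * e < (r + m) * e.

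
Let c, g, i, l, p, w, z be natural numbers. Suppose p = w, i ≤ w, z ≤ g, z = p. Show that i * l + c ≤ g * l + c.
Since z = p and p = w, z = w. Since z ≤ g, w ≤ g. Because i ≤ w, i ≤ g. Then i * l ≤ g * l. Then i * l + c ≤ g * l + c.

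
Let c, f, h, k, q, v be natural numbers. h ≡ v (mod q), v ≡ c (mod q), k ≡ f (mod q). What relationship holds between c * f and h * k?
c * f ≡ h * k (mod q)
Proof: h ≡ v (mod q) and v ≡ c (mod q), therefore h ≡ c (mod q). Since k ≡ f (mod q), h * k ≡ c * f (mod q). Then c * f ≡ h * k (mod q).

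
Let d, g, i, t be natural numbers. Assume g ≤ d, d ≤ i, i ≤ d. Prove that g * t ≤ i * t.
Because d ≤ i and i ≤ d, d = i. g ≤ d, so g ≤ i. By multiplying by a non-negative, g * t ≤ i * t.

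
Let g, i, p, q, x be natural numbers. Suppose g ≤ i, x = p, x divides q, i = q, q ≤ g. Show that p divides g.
i = q and g ≤ i, thus g ≤ q. From q ≤ g, q = g. x divides q, so x divides g. x = p, so p divides g.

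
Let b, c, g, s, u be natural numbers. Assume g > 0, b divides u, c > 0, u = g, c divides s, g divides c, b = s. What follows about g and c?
g = c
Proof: g divides c and c > 0, therefore g ≤ c. Because b = s and b divides u, s divides u. u = g, so s divides g. Since c divides s, c divides g. Since g > 0, c ≤ g. g ≤ c, so g = c.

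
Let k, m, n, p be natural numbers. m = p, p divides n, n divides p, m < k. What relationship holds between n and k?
n < k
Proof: From p divides n and n divides p, p = n. m = p, so m = n. Since m < k, n < k.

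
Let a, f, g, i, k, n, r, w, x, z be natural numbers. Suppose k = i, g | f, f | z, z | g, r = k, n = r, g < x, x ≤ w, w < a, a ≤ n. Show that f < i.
f | z and z | g, hence f | g. Since g | f, g = f. x ≤ w and w < a, therefore x < a. Since g < x, g < a. a ≤ n, so g < n. Since n = r, g < r. Since r = k, g < k. Since g = f, f < k. k = i, so f < i.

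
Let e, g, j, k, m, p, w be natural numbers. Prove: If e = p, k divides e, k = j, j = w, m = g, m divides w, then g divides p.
Because m = g and m divides w, g divides w. Because k = j and k divides e, j divides e. j = w, so w divides e. From e = p, w divides p. Since g divides w, g divides p.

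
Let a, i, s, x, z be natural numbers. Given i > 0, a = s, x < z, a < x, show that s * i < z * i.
a < x and x < z, so a < z. a = s, so s < z. Since i > 0, by multiplying by a positive, s * i < z * i.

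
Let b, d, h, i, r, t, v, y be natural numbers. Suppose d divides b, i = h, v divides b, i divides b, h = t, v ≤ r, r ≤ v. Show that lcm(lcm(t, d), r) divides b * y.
i = h and h = t, hence i = t. Since i divides b, t divides b. Since d divides b, lcm(t, d) divides b. v ≤ r and r ≤ v, thus v = r. Since v divides b, r divides b. Since lcm(t, d) divides b, lcm(lcm(t, d), r) divides b. Then lcm(lcm(t, d), r) divides b * y.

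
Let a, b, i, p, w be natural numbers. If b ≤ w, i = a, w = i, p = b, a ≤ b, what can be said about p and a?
p = a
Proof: w = i and b ≤ w, thus b ≤ i. Since i = a, b ≤ a. a ≤ b, so b = a. p = b, so p = a.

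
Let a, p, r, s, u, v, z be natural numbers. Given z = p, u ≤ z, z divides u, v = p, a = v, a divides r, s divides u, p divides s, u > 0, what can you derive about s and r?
s divides r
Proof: From a = v and v = p, a = p. From z divides u and u > 0, z ≤ u. u ≤ z, so u = z. From s divides u, s divides z. z = p, so s divides p. Since p divides s, p = s. Since a = p, a = s. Because a divides r, s divides r.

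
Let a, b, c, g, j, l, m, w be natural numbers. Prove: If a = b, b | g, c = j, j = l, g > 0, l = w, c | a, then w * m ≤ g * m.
Because c = j and c | a, j | a. Since a = b, j | b. Since j = l, l | b. Since b | g, l | g. Since g > 0, l ≤ g. l = w, so w ≤ g. Then w * m ≤ g * m.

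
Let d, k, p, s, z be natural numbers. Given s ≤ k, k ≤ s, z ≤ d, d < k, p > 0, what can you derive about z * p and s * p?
z * p < s * p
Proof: k ≤ s and s ≤ k, so k = s. z ≤ d and d < k, hence z < k. From k = s, z < s. Combining with p > 0, by multiplying by a positive, z * p < s * p.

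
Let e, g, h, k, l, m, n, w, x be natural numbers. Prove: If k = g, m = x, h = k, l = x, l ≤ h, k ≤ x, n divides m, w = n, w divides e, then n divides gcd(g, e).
l = x and l ≤ h, therefore x ≤ h. Since h = k, x ≤ k. Since k ≤ x, x = k. Since m = x, m = k. Because n divides m, n divides k. From k = g, n divides g. Since w = n and w divides e, n divides e. n divides g, so n divides gcd(g, e).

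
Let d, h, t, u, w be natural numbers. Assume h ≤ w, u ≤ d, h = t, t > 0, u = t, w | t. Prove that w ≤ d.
Because h = t and h ≤ w, t ≤ w. w | t and t > 0, thus w ≤ t. t ≤ w, so t = w. Since u = t, u = w. Because u ≤ d, w ≤ d.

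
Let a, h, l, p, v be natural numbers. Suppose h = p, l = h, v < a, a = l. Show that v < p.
l = h and h = p, hence l = p. a = l and v < a, so v < l. l = p, so v < p.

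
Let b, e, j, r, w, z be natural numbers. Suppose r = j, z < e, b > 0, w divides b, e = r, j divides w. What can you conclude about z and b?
z < b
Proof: e = r and r = j, so e = j. z < e, so z < j. Because j divides w and w divides b, j divides b. Since b > 0, j ≤ b. Since z < j, z < b.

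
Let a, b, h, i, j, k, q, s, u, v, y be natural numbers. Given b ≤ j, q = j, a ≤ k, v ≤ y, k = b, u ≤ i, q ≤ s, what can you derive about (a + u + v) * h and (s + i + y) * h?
(a + u + v) * h ≤ (s + i + y) * h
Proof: Since k = b and a ≤ k, a ≤ b. Since b ≤ j, a ≤ j. Because q = j and q ≤ s, j ≤ s. Since a ≤ j, a ≤ s. u ≤ i and v ≤ y, hence u + v ≤ i + y. Since a ≤ s, a + u + v ≤ s + i + y. By multiplying by a non-negative, (a + u + v) * h ≤ (s + i + y) * h.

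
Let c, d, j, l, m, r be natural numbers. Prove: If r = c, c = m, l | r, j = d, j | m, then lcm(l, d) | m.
From r = c and c = m, r = m. Because l | r, l | m. Since j = d and j | m, d | m. Since l | m, lcm(l, d) | m.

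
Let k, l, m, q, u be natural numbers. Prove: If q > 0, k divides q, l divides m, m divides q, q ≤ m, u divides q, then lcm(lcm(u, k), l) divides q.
u divides q and k divides q, thus lcm(u, k) divides q. m divides q and q > 0, therefore m ≤ q. Since q ≤ m, m = q. From l divides m, l divides q. Because lcm(u, k) divides q, lcm(lcm(u, k), l) divides q.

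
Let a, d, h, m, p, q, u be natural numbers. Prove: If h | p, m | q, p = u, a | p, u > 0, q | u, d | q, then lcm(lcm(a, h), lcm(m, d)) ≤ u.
a | p and h | p, therefore lcm(a, h) | p. p = u, so lcm(a, h) | u. m | q and d | q, hence lcm(m, d) | q. q | u, so lcm(m, d) | u. Since lcm(a, h) | u, lcm(lcm(a, h), lcm(m, d)) | u. u > 0, so lcm(lcm(a, h), lcm(m, d)) ≤ u.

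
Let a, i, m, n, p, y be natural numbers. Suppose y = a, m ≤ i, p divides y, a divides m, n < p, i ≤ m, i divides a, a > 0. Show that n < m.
Because i ≤ m and m ≤ i, i = m. Since i divides a, m divides a. a divides m, so a = m. From y = a and p divides y, p divides a. a > 0, so p ≤ a. Since n < p, n < a. a = m, so n < m.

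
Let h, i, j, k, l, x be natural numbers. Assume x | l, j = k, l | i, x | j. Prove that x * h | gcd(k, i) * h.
j = k and x | j, therefore x | k. x | l and l | i, so x | i. x | k, so x | gcd(k, i). Then x * h | gcd(k, i) * h.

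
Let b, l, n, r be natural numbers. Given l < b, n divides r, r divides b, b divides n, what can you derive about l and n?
l < n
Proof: From n divides r and r divides b, n divides b. b divides n, so b = n. Since l < b, l < n.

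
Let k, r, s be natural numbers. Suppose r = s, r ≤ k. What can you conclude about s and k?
s ≤ k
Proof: Since r = s and r ≤ k, by substitution, s ≤ k.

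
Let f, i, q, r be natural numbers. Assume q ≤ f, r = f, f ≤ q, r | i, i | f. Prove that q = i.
Since r = f and r | i, f | i. i | f, so i = f. Because f ≤ q and q ≤ f, f = q. Since i = f, i = q. Then q = i.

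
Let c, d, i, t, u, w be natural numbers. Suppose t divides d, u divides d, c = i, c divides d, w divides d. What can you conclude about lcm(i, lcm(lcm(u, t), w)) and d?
lcm(i, lcm(lcm(u, t), w)) divides d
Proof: c = i and c divides d, hence i divides d. u divides d and t divides d, thus lcm(u, t) divides d. Since w divides d, lcm(lcm(u, t), w) divides d. i divides d, so lcm(i, lcm(lcm(u, t), w)) divides d.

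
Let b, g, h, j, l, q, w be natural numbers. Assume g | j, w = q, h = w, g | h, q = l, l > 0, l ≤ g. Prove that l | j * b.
From w = q and q = l, w = l. h = w and g | h, therefore g | w. w = l, so g | l. Because l > 0, g ≤ l. Since l ≤ g, g = l. From g | j, l | j. Then l | j * b.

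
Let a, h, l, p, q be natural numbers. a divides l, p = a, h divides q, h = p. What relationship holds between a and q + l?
a divides q + l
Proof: h = p and p = a, so h = a. h divides q, so a divides q. Since a divides l, a divides q + l.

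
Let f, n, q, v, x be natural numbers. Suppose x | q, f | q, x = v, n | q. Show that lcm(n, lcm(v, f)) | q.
Because x = v and x | q, v | q. Because f | q, lcm(v, f) | q. Since n | q, lcm(n, lcm(v, f)) | q.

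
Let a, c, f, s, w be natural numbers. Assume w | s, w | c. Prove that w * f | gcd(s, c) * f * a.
Because w | s and w | c, w | gcd(s, c). Then w * f | gcd(s, c) * f. Then w * f | gcd(s, c) * f * a.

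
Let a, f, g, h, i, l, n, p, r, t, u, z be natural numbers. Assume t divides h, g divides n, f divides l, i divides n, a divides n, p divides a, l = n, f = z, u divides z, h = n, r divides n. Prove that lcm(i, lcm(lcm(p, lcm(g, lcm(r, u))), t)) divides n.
Because p divides a and a divides n, p divides n. From l = n and f divides l, f divides n. Since f = z, z divides n. Since u divides z, u divides n. Since r divides n, lcm(r, u) divides n. g divides n, so lcm(g, lcm(r, u)) divides n. p divides n, so lcm(p, lcm(g, lcm(r, u))) divides n. h = n and t divides h, hence t divides n. Since lcm(p, lcm(g, lcm(r, u))) divides n, lcm(lcm(p, lcm(g, lcm(r, u))), t) divides n. i divides n, so lcm(i, lcm(lcm(p, lcm(g, lcm(r, u))), t)) divides n.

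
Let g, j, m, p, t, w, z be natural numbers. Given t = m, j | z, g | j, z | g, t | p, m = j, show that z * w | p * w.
Because z | g and g | j, z | j. Since j | z, j = z. t = m and m = j, thus t = j. Because t | p, j | p. Since j = z, z | p. Then z * w | p * w.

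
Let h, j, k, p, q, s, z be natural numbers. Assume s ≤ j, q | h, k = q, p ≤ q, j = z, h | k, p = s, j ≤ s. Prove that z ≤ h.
s ≤ j and j ≤ s, therefore s = j. j = z, so s = z. From k = q and h | k, h | q. Since q | h, q = h. p = s and p ≤ q, so s ≤ q. Since q = h, s ≤ h. s = z, so z ≤ h.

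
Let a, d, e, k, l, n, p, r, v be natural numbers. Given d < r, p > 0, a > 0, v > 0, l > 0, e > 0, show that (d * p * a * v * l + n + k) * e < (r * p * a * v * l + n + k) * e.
Since d < r and p > 0, by multiplying by a positive, d * p < r * p. From a > 0, by multiplying by a positive, d * p * a < r * p * a. Because v > 0, by multiplying by a positive, d * p * a * v < r * p * a * v. Combining with l > 0, by multiplying by a positive, d * p * a * v * l < r * p * a * v * l. Then d * p * a * v * l + n < r * p * a * v * l + n. Then d * p * a * v * l + n + k < r * p * a * v * l + n + k. Because e > 0, by multiplying by a positive, (d * p * a * v * l + n + k) * e < (r * p * a * v * l + n + k) * e.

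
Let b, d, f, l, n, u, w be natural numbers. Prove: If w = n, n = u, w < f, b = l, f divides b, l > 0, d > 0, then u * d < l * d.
w = n and n = u, thus w = u. b = l and f divides b, hence f divides l. l > 0, so f ≤ l. w < f, so w < l. Because w = u, u < l. Combined with d > 0, by multiplying by a positive, u * d < l * d.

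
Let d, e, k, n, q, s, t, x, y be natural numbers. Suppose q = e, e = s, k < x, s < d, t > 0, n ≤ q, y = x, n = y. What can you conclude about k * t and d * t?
k * t < d * t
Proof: q = e and e = s, therefore q = s. Since n = y and n ≤ q, y ≤ q. Since q = s, y ≤ s. y = x, so x ≤ s. k < x, so k < s. Since s < d, k < d. Since t > 0, k * t < d * t.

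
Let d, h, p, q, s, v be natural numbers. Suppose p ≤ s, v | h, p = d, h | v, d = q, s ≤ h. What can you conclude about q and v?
q ≤ v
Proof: p = d and d = q, so p = q. h | v and v | h, thus h = v. Since p ≤ s and s ≤ h, p ≤ h. Since h = v, p ≤ v. Since p = q, q ≤ v.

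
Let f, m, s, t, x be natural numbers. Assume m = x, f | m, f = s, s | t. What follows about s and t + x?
s | t + x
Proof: From m = x and f | m, f | x. f = s, so s | x. Since s | t, s | t + x.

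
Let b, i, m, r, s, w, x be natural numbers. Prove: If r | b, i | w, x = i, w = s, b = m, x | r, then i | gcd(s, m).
Since w = s and i | w, i | s. Since x = i and x | r, i | r. Since b = m and r | b, r | m. Since i | r, i | m. i | s, so i | gcd(s, m).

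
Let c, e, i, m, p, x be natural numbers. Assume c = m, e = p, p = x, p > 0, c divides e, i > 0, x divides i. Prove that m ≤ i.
c = m and c divides e, so m divides e. Because e = p, m divides p. From p > 0, m ≤ p. Since p = x, m ≤ x. x divides i and i > 0, therefore x ≤ i. m ≤ x, so m ≤ i.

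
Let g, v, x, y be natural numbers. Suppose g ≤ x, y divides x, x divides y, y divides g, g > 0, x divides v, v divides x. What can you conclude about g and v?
g = v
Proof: y divides x and x divides y, hence y = x. Since y divides g, x divides g. Since g > 0, x ≤ g. Since g ≤ x, g = x. x divides v and v divides x, thus x = v. From g = x, g = v.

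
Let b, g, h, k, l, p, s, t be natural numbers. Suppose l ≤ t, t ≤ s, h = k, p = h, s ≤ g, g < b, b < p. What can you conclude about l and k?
l < k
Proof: l ≤ t and t ≤ s, so l ≤ s. s ≤ g and g < b, therefore s < b. b < p, so s < p. From p = h, s < h. h = k, so s < k. l ≤ s, so l < k.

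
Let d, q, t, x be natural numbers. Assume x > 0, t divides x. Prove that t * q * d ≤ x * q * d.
t divides x and x > 0, therefore t ≤ x. By multiplying by a non-negative, t * q ≤ x * q. By multiplying by a non-negative, t * q * d ≤ x * q * d.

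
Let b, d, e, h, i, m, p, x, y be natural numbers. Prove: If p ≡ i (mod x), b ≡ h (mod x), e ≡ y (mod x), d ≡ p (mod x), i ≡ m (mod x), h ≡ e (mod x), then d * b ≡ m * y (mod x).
d ≡ p (mod x) and p ≡ i (mod x), so d ≡ i (mod x). i ≡ m (mod x), so d ≡ m (mod x). Because b ≡ h (mod x) and h ≡ e (mod x), b ≡ e (mod x). Since e ≡ y (mod x), b ≡ y (mod x). d ≡ m (mod x), so d * b ≡ m * y (mod x).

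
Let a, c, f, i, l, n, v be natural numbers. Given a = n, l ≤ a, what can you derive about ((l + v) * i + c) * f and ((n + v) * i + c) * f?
((l + v) * i + c) * f ≤ ((n + v) * i + c) * f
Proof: a = n and l ≤ a, thus l ≤ n. Then l + v ≤ n + v. Then (l + v) * i ≤ (n + v) * i. Then (l + v) * i + c ≤ (n + v) * i + c. Then ((l + v) * i + c) * f ≤ ((n + v) * i + c) * f.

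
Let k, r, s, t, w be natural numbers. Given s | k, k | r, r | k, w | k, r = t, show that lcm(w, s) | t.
k | r and r | k, hence k = r. r = t, so k = t. w | k and s | k, therefore lcm(w, s) | k. Since k = t, lcm(w, s) | t.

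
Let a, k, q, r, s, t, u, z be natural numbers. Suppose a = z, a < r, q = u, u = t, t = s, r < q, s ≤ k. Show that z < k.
Because a = z and a < r, z < r. q = u and u = t, therefore q = t. Since t = s, q = s. Since r < q, r < s. s ≤ k, so r < k. z < r, so z < k.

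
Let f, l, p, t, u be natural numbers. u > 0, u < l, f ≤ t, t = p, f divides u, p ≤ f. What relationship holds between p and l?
p < l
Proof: Since t = p and f ≤ t, f ≤ p. p ≤ f, so f = p. f divides u and u > 0, thus f ≤ u. Since f = p, p ≤ u. Since u < l, p < l.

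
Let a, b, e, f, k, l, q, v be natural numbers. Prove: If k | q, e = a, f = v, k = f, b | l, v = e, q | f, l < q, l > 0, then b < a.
v = e and e = a, so v = a. b | l and l > 0, hence b ≤ l. k = f and k | q, hence f | q. q | f, so q = f. f = v, so q = v. l < q, so l < v. b ≤ l, so b < v. v = a, so b < a.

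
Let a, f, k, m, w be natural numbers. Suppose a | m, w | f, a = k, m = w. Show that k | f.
m = w and a | m, so a | w. Since a = k, k | w. Since w | f, k | f.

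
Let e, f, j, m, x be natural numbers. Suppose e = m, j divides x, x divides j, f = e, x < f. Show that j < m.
f = e and e = m, thus f = m. x divides j and j divides x, thus x = j. x < f, so j < f. Because f = m, j < m.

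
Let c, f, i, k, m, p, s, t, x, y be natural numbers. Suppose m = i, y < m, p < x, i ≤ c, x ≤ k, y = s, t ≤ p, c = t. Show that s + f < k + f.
Since m = i and y < m, y < i. c = t and i ≤ c, hence i ≤ t. y < i, so y < t. t ≤ p and p < x, thus t < x. Since x ≤ k, t < k. Since y < t, y < k. Since y = s, s < k. Then s + f < k + f.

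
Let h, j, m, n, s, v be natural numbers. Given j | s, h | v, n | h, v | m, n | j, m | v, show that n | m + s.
Since v | m and m | v, v = m. Since n | h and h | v, n | v. Since v = m, n | m. n | j and j | s, so n | s. Because n | m, n | m + s.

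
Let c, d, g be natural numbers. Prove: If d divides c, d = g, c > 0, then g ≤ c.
Because d divides c and c > 0, d ≤ c. From d = g, g ≤ c.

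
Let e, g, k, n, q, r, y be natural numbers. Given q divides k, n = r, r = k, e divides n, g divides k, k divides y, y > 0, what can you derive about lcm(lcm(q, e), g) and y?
lcm(lcm(q, e), g) ≤ y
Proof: n = r and r = k, therefore n = k. Since e divides n, e divides k. q divides k, so lcm(q, e) divides k. g divides k, so lcm(lcm(q, e), g) divides k. Since k divides y, lcm(lcm(q, e), g) divides y. y > 0, so lcm(lcm(q, e), g) ≤ y.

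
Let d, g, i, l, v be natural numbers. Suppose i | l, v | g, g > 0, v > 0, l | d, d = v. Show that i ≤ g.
d = v and l | d, hence l | v. i | l, so i | v. v > 0, so i ≤ v. v | g and g > 0, so v ≤ g. i ≤ v, so i ≤ g.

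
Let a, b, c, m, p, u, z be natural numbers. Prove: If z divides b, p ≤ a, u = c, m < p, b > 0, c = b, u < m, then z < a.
z divides b and b > 0, so z ≤ b. u = c and u < m, thus c < m. c = b, so b < m. Since z ≤ b, z < m. From m < p and p ≤ a, m < a. z < m, so z < a.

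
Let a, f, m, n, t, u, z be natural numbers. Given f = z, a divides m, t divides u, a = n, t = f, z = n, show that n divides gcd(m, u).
a = n and a divides m, hence n divides m. t = f and f = z, so t = z. Since t divides u, z divides u. Since z = n, n divides u. n divides m, so n divides gcd(m, u).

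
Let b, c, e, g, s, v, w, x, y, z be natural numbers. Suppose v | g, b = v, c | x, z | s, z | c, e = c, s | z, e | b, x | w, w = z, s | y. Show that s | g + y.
Because w = z and x | w, x | z. c | x, so c | z. z | c, so c = z. z | s and s | z, therefore z = s. From c = z, c = s. b = v and e | b, so e | v. Since e = c, c | v. v | g, so c | g. c = s, so s | g. s | y, so s | g + y.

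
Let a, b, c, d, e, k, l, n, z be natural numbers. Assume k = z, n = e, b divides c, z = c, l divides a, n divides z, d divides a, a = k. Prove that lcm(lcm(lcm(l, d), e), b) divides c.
From a = k and k = z, a = z. From l divides a and d divides a, lcm(l, d) divides a. Because a = z, lcm(l, d) divides z. n = e and n divides z, therefore e divides z. lcm(l, d) divides z, so lcm(lcm(l, d), e) divides z. z = c, so lcm(lcm(l, d), e) divides c. Since b divides c, lcm(lcm(lcm(l, d), e), b) divides c.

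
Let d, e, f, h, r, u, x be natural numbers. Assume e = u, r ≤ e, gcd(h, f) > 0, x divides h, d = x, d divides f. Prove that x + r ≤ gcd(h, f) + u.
d = x and d divides f, thus x divides f. x divides h, so x divides gcd(h, f). Because gcd(h, f) > 0, x ≤ gcd(h, f). From e = u and r ≤ e, r ≤ u. Since x ≤ gcd(h, f), x + r ≤ gcd(h, f) + u.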